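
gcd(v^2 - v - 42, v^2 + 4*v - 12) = v + 6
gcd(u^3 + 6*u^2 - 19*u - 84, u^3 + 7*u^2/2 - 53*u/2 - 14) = u^2 + 3*u - 28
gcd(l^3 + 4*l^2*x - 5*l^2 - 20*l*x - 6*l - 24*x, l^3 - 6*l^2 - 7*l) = l + 1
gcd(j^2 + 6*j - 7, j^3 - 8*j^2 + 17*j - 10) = j - 1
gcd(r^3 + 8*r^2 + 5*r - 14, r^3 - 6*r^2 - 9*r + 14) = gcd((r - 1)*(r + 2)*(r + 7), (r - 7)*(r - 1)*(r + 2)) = r^2 + r - 2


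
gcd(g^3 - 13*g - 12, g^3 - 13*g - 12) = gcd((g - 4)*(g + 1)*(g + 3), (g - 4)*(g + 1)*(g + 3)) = g^3 - 13*g - 12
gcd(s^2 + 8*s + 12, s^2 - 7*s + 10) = 1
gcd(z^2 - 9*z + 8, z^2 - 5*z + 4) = z - 1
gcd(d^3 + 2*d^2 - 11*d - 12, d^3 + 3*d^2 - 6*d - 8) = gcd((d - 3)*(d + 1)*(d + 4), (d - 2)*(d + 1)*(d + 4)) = d^2 + 5*d + 4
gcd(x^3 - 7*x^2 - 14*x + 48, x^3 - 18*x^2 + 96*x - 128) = x^2 - 10*x + 16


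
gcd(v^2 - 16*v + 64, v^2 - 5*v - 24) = v - 8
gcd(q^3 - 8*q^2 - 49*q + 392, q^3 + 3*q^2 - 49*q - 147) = q^2 - 49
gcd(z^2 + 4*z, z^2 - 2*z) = z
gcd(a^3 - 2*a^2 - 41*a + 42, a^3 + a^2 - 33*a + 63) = 1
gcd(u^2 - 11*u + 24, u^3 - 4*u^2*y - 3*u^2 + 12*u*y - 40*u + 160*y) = u - 8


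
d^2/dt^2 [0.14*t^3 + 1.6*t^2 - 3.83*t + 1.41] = 0.84*t + 3.2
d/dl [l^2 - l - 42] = 2*l - 1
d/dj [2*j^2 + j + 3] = 4*j + 1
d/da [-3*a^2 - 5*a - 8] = -6*a - 5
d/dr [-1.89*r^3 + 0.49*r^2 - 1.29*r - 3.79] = -5.67*r^2 + 0.98*r - 1.29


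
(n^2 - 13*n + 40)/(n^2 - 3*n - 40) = (n - 5)/(n + 5)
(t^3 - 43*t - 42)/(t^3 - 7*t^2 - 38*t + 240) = (t^2 - 6*t - 7)/(t^2 - 13*t + 40)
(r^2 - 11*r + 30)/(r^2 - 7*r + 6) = (r - 5)/(r - 1)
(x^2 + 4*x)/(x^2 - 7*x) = (x + 4)/(x - 7)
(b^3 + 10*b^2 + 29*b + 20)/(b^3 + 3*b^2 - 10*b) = (b^2 + 5*b + 4)/(b*(b - 2))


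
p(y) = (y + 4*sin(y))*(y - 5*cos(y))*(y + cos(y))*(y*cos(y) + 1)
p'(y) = (1 - sin(y))*(y + 4*sin(y))*(y - 5*cos(y))*(y*cos(y) + 1) + (y + 4*sin(y))*(y - 5*cos(y))*(y + cos(y))*(-y*sin(y) + cos(y)) + (y + 4*sin(y))*(y + cos(y))*(y*cos(y) + 1)*(5*sin(y) + 1) + (y - 5*cos(y))*(y + cos(y))*(y*cos(y) + 1)*(4*cos(y) + 1) = -(y + 4*sin(y))*(y - 5*cos(y))*(y + cos(y))*(y*sin(y) - cos(y)) - (y + 4*sin(y))*(y - 5*cos(y))*(y*cos(y) + 1)*(sin(y) - 1) + (y + 4*sin(y))*(y + cos(y))*(y*cos(y) + 1)*(5*sin(y) + 1) + (y - 5*cos(y))*(y + cos(y))*(y*cos(y) + 1)*(4*cos(y) + 1)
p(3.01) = -112.78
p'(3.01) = -56.18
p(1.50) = 10.93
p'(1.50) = 45.59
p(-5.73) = 685.00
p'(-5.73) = -1829.32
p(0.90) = -21.13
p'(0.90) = 26.91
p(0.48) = -17.94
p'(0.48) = -35.48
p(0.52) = -19.29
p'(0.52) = -31.89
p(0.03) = -0.79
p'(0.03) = -27.66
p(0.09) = -2.60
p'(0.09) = -32.60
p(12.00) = 10956.31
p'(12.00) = 10977.56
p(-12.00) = 16271.87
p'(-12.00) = -24580.98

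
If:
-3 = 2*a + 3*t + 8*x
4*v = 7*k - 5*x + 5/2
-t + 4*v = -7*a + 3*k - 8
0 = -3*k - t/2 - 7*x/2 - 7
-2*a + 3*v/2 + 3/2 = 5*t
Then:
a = -10435/24782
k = -52859/24782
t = -5230/12391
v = -36781/12391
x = -1381/12391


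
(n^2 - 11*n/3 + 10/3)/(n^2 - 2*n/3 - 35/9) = 3*(-3*n^2 + 11*n - 10)/(-9*n^2 + 6*n + 35)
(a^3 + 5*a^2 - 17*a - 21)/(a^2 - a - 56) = (a^2 - 2*a - 3)/(a - 8)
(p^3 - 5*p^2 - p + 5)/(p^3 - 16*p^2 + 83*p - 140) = (p^2 - 1)/(p^2 - 11*p + 28)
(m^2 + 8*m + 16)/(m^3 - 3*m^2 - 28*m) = (m + 4)/(m*(m - 7))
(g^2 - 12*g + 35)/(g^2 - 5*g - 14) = (g - 5)/(g + 2)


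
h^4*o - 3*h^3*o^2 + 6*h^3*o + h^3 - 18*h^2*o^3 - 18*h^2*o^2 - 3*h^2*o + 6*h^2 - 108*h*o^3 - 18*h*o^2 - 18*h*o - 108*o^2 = (h + 6)*(h - 6*o)*(h + 3*o)*(h*o + 1)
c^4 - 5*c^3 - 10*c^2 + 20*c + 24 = (c - 6)*(c - 2)*(c + 1)*(c + 2)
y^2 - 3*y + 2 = (y - 2)*(y - 1)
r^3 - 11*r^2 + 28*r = r*(r - 7)*(r - 4)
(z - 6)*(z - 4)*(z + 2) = z^3 - 8*z^2 + 4*z + 48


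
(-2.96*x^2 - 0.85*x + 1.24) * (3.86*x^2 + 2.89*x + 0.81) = -11.4256*x^4 - 11.8354*x^3 - 0.0677000000000012*x^2 + 2.8951*x + 1.0044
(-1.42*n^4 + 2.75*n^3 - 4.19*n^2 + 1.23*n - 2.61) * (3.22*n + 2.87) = -4.5724*n^5 + 4.7796*n^4 - 5.5993*n^3 - 8.0647*n^2 - 4.8741*n - 7.4907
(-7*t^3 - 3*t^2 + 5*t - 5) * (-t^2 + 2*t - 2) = 7*t^5 - 11*t^4 + 3*t^3 + 21*t^2 - 20*t + 10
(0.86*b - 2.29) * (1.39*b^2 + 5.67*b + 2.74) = 1.1954*b^3 + 1.6931*b^2 - 10.6279*b - 6.2746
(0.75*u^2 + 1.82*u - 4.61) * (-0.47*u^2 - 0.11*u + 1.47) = -0.3525*u^4 - 0.9379*u^3 + 3.069*u^2 + 3.1825*u - 6.7767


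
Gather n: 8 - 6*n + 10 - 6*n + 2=20 - 12*n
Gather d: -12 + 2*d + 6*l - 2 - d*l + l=d*(2 - l) + 7*l - 14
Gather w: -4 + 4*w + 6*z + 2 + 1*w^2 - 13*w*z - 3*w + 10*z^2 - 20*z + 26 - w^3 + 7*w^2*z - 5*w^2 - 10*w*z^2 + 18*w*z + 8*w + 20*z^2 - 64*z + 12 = -w^3 + w^2*(7*z - 4) + w*(-10*z^2 + 5*z + 9) + 30*z^2 - 78*z + 36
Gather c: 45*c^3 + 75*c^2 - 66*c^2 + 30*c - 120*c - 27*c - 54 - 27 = 45*c^3 + 9*c^2 - 117*c - 81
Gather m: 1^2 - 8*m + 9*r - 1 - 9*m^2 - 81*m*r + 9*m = -9*m^2 + m*(1 - 81*r) + 9*r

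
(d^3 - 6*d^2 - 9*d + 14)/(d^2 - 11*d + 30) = (d^3 - 6*d^2 - 9*d + 14)/(d^2 - 11*d + 30)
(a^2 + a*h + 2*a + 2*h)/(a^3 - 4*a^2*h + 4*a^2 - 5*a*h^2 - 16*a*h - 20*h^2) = (a + 2)/(a^2 - 5*a*h + 4*a - 20*h)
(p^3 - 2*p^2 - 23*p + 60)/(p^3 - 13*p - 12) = (p^2 + 2*p - 15)/(p^2 + 4*p + 3)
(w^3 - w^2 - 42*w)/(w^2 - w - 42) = w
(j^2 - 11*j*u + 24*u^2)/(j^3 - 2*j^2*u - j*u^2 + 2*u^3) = (j^2 - 11*j*u + 24*u^2)/(j^3 - 2*j^2*u - j*u^2 + 2*u^3)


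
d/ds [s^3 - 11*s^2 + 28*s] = 3*s^2 - 22*s + 28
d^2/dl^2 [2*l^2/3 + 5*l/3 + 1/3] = 4/3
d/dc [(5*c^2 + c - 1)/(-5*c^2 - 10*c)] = (-9*c^2 - 2*c - 2)/(5*c^2*(c^2 + 4*c + 4))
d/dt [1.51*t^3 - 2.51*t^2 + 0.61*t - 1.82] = 4.53*t^2 - 5.02*t + 0.61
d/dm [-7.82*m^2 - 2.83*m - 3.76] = -15.64*m - 2.83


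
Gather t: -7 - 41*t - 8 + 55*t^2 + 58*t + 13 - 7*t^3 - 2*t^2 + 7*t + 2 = -7*t^3 + 53*t^2 + 24*t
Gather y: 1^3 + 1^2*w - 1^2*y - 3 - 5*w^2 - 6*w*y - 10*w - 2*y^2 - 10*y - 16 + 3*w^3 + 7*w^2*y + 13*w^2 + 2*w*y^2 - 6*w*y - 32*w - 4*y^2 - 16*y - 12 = 3*w^3 + 8*w^2 - 41*w + y^2*(2*w - 6) + y*(7*w^2 - 12*w - 27) - 30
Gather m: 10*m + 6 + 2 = 10*m + 8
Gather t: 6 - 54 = -48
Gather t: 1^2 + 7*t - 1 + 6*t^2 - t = 6*t^2 + 6*t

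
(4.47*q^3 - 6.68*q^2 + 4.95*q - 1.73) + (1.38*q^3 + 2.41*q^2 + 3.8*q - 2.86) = 5.85*q^3 - 4.27*q^2 + 8.75*q - 4.59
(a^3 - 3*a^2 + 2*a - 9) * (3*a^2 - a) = 3*a^5 - 10*a^4 + 9*a^3 - 29*a^2 + 9*a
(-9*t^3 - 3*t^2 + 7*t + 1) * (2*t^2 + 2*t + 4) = -18*t^5 - 24*t^4 - 28*t^3 + 4*t^2 + 30*t + 4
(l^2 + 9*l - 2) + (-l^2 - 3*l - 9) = 6*l - 11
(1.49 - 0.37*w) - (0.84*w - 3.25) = 4.74 - 1.21*w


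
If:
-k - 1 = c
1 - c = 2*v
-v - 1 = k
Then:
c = 1/3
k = -4/3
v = 1/3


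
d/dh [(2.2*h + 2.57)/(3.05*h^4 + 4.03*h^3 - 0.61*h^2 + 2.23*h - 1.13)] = (-20.13*h^4 - 49.086*h^3 - 29.7293*h^2 + 3.1354*h - 8.2171)/(9.3025*h^8 + 24.583*h^7 + 12.5199*h^6 + 8.6864*h^5 + 11.4529*h^4 - 11.8284*h^3 + 6.3515*h^2 - 5.0398*h + 1.2769)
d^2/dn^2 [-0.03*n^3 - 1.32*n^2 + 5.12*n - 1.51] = -0.18*n - 2.64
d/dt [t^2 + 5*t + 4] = 2*t + 5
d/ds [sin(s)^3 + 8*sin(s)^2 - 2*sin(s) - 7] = (3*sin(s)^2 + 16*sin(s) - 2)*cos(s)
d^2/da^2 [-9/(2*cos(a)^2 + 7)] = 36*(4*sin(a)^4 + 12*sin(a)^2 - 9)/(cos(2*a) + 8)^3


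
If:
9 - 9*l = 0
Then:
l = 1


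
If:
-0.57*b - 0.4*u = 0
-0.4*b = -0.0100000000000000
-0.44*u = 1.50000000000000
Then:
No Solution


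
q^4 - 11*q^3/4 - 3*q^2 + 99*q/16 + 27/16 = (q - 3)*(q - 3/2)*(q + 1/4)*(q + 3/2)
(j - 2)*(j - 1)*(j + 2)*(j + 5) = j^4 + 4*j^3 - 9*j^2 - 16*j + 20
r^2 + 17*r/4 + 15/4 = (r + 5/4)*(r + 3)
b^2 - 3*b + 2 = (b - 2)*(b - 1)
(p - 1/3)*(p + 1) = p^2 + 2*p/3 - 1/3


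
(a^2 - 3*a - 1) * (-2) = -2*a^2 + 6*a + 2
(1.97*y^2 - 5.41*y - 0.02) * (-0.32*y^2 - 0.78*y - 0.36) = -0.6304*y^4 + 0.1946*y^3 + 3.517*y^2 + 1.9632*y + 0.0072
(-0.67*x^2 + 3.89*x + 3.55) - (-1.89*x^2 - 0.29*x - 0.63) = 1.22*x^2 + 4.18*x + 4.18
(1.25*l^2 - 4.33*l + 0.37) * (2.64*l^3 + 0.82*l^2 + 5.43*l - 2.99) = 3.3*l^5 - 10.4062*l^4 + 4.2137*l^3 - 26.946*l^2 + 14.9558*l - 1.1063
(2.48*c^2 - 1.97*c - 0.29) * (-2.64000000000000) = -6.5472*c^2 + 5.2008*c + 0.7656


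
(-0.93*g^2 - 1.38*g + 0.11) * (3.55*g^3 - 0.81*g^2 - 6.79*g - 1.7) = -3.3015*g^5 - 4.1457*g^4 + 7.823*g^3 + 10.8621*g^2 + 1.5991*g - 0.187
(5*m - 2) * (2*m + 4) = 10*m^2 + 16*m - 8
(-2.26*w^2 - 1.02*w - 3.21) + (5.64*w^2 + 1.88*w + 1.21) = 3.38*w^2 + 0.86*w - 2.0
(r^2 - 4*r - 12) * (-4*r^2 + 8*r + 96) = -4*r^4 + 24*r^3 + 112*r^2 - 480*r - 1152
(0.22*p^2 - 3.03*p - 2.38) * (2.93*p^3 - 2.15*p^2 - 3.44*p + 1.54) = 0.6446*p^5 - 9.3509*p^4 - 1.2157*p^3 + 15.879*p^2 + 3.521*p - 3.6652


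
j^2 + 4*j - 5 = (j - 1)*(j + 5)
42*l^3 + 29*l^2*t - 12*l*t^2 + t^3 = (-7*l + t)*(-6*l + t)*(l + t)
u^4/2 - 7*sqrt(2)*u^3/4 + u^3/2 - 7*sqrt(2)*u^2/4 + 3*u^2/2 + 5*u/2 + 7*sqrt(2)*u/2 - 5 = (u/2 + 1)*(u - 1)*(u - 5*sqrt(2)/2)*(u - sqrt(2))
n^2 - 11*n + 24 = (n - 8)*(n - 3)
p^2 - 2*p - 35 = (p - 7)*(p + 5)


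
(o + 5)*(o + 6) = o^2 + 11*o + 30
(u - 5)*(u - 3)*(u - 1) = u^3 - 9*u^2 + 23*u - 15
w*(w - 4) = w^2 - 4*w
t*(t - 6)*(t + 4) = t^3 - 2*t^2 - 24*t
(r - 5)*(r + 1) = r^2 - 4*r - 5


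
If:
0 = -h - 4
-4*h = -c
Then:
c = -16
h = -4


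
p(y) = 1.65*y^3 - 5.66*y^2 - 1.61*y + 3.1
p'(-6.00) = 244.51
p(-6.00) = -547.40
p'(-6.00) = 244.51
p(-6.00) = -547.40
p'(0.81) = -7.53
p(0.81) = -1.04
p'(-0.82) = 11.00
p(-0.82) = -0.30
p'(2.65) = 3.15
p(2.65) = -10.21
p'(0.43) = -5.56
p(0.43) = 1.49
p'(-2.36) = 52.67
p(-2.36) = -46.31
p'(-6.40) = 273.59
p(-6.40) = -650.97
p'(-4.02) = 123.89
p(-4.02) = -189.09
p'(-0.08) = -0.67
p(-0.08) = 3.19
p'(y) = 4.95*y^2 - 11.32*y - 1.61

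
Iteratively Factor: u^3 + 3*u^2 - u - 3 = (u + 3)*(u^2 - 1) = (u + 1)*(u + 3)*(u - 1)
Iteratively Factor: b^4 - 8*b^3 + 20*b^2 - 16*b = (b)*(b^3 - 8*b^2 + 20*b - 16) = b*(b - 2)*(b^2 - 6*b + 8) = b*(b - 2)^2*(b - 4)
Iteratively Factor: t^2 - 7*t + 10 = (t - 5)*(t - 2)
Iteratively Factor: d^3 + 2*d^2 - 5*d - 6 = (d + 3)*(d^2 - d - 2) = (d - 2)*(d + 3)*(d + 1)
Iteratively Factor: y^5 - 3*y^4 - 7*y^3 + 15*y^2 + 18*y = (y + 2)*(y^4 - 5*y^3 + 3*y^2 + 9*y) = y*(y + 2)*(y^3 - 5*y^2 + 3*y + 9) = y*(y - 3)*(y + 2)*(y^2 - 2*y - 3) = y*(y - 3)^2*(y + 2)*(y + 1)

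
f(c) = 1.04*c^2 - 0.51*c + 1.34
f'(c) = 2.08*c - 0.51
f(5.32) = 28.06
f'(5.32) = 10.56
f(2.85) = 8.33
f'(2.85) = 5.42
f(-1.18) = 3.39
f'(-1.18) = -2.96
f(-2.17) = 7.34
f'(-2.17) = -5.02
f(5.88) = 34.30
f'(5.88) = 11.72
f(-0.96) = 2.79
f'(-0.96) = -2.51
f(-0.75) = 2.31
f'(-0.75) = -2.07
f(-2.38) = 8.44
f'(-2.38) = -5.46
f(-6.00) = 41.84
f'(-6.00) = -12.99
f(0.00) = 1.34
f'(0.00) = -0.51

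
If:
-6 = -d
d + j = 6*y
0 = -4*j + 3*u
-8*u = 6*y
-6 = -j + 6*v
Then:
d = 6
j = -18/35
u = -24/35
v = -38/35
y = 32/35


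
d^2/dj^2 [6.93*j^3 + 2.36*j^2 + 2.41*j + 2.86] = 41.58*j + 4.72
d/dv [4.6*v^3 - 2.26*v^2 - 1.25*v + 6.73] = 13.8*v^2 - 4.52*v - 1.25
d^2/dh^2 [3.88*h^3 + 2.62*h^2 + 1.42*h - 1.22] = 23.28*h + 5.24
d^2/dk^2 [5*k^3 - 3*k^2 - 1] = 30*k - 6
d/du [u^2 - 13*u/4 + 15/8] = 2*u - 13/4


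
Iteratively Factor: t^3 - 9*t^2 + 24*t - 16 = (t - 4)*(t^2 - 5*t + 4) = (t - 4)^2*(t - 1)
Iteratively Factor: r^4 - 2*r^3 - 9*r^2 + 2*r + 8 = (r - 1)*(r^3 - r^2 - 10*r - 8) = (r - 1)*(r + 1)*(r^2 - 2*r - 8) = (r - 1)*(r + 1)*(r + 2)*(r - 4)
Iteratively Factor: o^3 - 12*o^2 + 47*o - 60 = (o - 4)*(o^2 - 8*o + 15) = (o - 5)*(o - 4)*(o - 3)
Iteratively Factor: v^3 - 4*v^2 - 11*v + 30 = (v - 5)*(v^2 + v - 6) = (v - 5)*(v - 2)*(v + 3)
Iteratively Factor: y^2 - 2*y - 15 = (y + 3)*(y - 5)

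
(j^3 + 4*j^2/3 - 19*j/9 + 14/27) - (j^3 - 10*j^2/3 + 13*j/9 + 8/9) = 14*j^2/3 - 32*j/9 - 10/27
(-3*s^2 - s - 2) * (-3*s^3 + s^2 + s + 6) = 9*s^5 + 2*s^3 - 21*s^2 - 8*s - 12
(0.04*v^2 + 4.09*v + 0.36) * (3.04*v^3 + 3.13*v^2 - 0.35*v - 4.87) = 0.1216*v^5 + 12.5588*v^4 + 13.8821*v^3 - 0.4995*v^2 - 20.0443*v - 1.7532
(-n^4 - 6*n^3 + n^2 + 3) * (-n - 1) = n^5 + 7*n^4 + 5*n^3 - n^2 - 3*n - 3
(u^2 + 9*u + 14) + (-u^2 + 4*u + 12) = 13*u + 26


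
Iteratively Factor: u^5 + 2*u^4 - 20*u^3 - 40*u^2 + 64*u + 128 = (u + 4)*(u^4 - 2*u^3 - 12*u^2 + 8*u + 32) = (u + 2)*(u + 4)*(u^3 - 4*u^2 - 4*u + 16) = (u + 2)^2*(u + 4)*(u^2 - 6*u + 8) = (u - 2)*(u + 2)^2*(u + 4)*(u - 4)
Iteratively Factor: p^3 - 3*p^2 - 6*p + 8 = (p - 1)*(p^2 - 2*p - 8) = (p - 1)*(p + 2)*(p - 4)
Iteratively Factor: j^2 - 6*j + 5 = (j - 1)*(j - 5)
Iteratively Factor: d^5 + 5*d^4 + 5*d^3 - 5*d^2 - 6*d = (d + 2)*(d^4 + 3*d^3 - d^2 - 3*d) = (d - 1)*(d + 2)*(d^3 + 4*d^2 + 3*d) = d*(d - 1)*(d + 2)*(d^2 + 4*d + 3) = d*(d - 1)*(d + 2)*(d + 3)*(d + 1)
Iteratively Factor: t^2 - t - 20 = (t - 5)*(t + 4)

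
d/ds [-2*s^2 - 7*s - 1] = -4*s - 7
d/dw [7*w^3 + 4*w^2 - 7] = w*(21*w + 8)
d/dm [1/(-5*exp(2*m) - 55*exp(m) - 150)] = (2*exp(m) + 11)*exp(m)/(5*(exp(2*m) + 11*exp(m) + 30)^2)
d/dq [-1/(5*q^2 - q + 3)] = (10*q - 1)/(5*q^2 - q + 3)^2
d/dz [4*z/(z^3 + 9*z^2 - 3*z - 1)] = 4*(z^3 + 9*z^2 - 3*z*(z^2 + 6*z - 1) - 3*z - 1)/(z^3 + 9*z^2 - 3*z - 1)^2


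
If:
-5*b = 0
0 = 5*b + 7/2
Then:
No Solution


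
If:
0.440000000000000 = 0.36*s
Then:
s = 1.22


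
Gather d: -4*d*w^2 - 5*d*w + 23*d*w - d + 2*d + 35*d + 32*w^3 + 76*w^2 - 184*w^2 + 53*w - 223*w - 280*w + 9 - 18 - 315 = d*(-4*w^2 + 18*w + 36) + 32*w^3 - 108*w^2 - 450*w - 324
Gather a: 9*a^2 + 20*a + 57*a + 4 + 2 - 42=9*a^2 + 77*a - 36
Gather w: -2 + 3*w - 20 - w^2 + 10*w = -w^2 + 13*w - 22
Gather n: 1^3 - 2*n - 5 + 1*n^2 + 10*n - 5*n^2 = -4*n^2 + 8*n - 4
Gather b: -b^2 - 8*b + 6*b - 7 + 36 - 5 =-b^2 - 2*b + 24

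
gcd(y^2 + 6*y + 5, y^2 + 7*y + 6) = y + 1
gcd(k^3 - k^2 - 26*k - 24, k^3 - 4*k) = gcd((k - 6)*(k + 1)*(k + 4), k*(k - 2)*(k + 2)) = 1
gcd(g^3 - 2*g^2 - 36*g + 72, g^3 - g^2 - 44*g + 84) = g^2 - 8*g + 12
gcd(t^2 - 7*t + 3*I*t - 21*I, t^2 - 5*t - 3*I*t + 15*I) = 1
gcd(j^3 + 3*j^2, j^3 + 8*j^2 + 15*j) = j^2 + 3*j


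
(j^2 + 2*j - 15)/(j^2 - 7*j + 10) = (j^2 + 2*j - 15)/(j^2 - 7*j + 10)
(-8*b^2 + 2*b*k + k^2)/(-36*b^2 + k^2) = (8*b^2 - 2*b*k - k^2)/(36*b^2 - k^2)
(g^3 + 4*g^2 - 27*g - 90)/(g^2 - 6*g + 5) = (g^2 + 9*g + 18)/(g - 1)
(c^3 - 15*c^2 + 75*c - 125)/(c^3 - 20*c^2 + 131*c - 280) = (c^2 - 10*c + 25)/(c^2 - 15*c + 56)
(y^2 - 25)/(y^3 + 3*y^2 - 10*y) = (y - 5)/(y*(y - 2))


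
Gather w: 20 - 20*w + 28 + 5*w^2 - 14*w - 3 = 5*w^2 - 34*w + 45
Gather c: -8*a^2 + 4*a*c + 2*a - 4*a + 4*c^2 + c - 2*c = -8*a^2 - 2*a + 4*c^2 + c*(4*a - 1)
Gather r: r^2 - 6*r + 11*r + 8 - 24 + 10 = r^2 + 5*r - 6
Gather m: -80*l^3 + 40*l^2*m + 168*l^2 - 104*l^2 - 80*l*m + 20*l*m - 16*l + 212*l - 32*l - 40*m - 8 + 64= -80*l^3 + 64*l^2 + 164*l + m*(40*l^2 - 60*l - 40) + 56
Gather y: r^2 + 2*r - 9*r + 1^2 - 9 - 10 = r^2 - 7*r - 18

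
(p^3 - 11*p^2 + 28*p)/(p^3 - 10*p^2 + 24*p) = (p - 7)/(p - 6)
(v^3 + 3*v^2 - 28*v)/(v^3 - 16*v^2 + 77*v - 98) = v*(v^2 + 3*v - 28)/(v^3 - 16*v^2 + 77*v - 98)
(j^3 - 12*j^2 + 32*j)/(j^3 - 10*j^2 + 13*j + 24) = j*(j - 4)/(j^2 - 2*j - 3)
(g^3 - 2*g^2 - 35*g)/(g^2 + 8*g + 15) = g*(g - 7)/(g + 3)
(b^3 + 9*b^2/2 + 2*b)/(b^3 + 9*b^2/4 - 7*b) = 2*(2*b + 1)/(4*b - 7)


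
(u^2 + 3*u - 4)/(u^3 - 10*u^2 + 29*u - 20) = (u + 4)/(u^2 - 9*u + 20)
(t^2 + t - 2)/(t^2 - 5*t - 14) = (t - 1)/(t - 7)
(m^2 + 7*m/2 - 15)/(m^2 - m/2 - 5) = (m + 6)/(m + 2)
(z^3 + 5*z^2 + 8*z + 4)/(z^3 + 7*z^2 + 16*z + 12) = (z + 1)/(z + 3)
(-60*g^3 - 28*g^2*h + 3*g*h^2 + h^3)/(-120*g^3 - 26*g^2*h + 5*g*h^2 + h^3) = (2*g + h)/(4*g + h)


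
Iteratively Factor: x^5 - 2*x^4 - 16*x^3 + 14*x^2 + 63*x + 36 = (x - 3)*(x^4 + x^3 - 13*x^2 - 25*x - 12) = (x - 3)*(x + 3)*(x^3 - 2*x^2 - 7*x - 4) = (x - 4)*(x - 3)*(x + 3)*(x^2 + 2*x + 1) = (x - 4)*(x - 3)*(x + 1)*(x + 3)*(x + 1)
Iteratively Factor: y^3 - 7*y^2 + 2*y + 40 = (y + 2)*(y^2 - 9*y + 20) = (y - 4)*(y + 2)*(y - 5)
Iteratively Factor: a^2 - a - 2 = (a + 1)*(a - 2)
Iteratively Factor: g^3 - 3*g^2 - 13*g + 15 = (g + 3)*(g^2 - 6*g + 5) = (g - 1)*(g + 3)*(g - 5)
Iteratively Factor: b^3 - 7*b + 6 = (b + 3)*(b^2 - 3*b + 2) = (b - 2)*(b + 3)*(b - 1)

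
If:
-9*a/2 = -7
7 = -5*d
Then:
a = 14/9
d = -7/5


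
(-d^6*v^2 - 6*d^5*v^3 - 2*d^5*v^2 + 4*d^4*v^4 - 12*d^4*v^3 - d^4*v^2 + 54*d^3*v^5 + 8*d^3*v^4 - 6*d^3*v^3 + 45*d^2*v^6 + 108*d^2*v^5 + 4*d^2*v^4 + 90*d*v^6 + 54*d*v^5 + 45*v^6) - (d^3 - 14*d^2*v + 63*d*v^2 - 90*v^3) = -d^6*v^2 - 6*d^5*v^3 - 2*d^5*v^2 + 4*d^4*v^4 - 12*d^4*v^3 - d^4*v^2 + 54*d^3*v^5 + 8*d^3*v^4 - 6*d^3*v^3 - d^3 + 45*d^2*v^6 + 108*d^2*v^5 + 4*d^2*v^4 + 14*d^2*v + 90*d*v^6 + 54*d*v^5 - 63*d*v^2 + 45*v^6 + 90*v^3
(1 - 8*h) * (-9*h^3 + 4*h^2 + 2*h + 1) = 72*h^4 - 41*h^3 - 12*h^2 - 6*h + 1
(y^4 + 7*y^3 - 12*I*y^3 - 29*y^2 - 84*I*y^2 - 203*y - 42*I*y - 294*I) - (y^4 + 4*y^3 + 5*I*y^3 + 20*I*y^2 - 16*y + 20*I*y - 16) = 3*y^3 - 17*I*y^3 - 29*y^2 - 104*I*y^2 - 187*y - 62*I*y + 16 - 294*I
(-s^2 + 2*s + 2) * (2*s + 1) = -2*s^3 + 3*s^2 + 6*s + 2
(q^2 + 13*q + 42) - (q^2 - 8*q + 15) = 21*q + 27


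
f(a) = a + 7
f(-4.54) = 2.46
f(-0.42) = 6.58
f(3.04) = 10.04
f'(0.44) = 1.00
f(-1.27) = 5.73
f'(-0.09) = 1.00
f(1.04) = 8.04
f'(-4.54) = 1.00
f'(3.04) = 1.00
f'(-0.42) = 1.00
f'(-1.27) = 1.00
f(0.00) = 7.00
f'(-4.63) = 1.00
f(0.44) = 7.44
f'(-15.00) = 1.00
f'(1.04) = 1.00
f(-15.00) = -8.00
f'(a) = 1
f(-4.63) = 2.37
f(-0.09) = 6.91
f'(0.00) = 1.00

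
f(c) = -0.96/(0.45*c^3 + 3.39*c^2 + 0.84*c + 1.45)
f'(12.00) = 0.00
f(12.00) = -0.00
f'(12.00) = 0.00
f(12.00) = -0.00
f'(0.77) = 0.35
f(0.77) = -0.22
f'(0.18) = 0.69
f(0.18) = -0.56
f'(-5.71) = 0.01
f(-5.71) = -0.04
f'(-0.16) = -0.10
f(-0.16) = -0.69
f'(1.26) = 0.14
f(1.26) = -0.11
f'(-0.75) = -0.52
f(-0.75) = -0.38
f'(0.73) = 0.38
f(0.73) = -0.24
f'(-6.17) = 0.03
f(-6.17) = -0.05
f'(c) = -0.96*(-1.35*c^2 - 6.78*c - 0.84)/(0.45*c^3 + 3.39*c^2 + 0.84*c + 1.45)^2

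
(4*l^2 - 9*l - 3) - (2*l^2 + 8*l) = 2*l^2 - 17*l - 3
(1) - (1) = 0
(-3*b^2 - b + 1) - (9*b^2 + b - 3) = -12*b^2 - 2*b + 4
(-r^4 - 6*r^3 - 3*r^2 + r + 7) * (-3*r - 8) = 3*r^5 + 26*r^4 + 57*r^3 + 21*r^2 - 29*r - 56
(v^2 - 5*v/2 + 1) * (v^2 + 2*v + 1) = v^4 - v^3/2 - 3*v^2 - v/2 + 1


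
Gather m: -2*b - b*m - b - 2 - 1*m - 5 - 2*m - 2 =-3*b + m*(-b - 3) - 9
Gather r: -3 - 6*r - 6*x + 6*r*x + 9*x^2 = r*(6*x - 6) + 9*x^2 - 6*x - 3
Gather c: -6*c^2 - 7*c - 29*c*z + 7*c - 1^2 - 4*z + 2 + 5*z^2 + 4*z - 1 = -6*c^2 - 29*c*z + 5*z^2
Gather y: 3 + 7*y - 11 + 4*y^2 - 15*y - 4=4*y^2 - 8*y - 12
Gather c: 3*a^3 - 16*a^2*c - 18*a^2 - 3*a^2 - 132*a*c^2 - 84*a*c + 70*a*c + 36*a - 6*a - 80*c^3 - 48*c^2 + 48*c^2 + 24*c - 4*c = 3*a^3 - 21*a^2 - 132*a*c^2 + 30*a - 80*c^3 + c*(-16*a^2 - 14*a + 20)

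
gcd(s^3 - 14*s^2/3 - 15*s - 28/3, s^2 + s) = s + 1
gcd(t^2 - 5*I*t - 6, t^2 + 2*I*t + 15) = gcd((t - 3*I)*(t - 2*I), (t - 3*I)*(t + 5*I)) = t - 3*I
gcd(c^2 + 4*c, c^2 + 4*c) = c^2 + 4*c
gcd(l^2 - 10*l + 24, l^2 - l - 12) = l - 4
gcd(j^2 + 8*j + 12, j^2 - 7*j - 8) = 1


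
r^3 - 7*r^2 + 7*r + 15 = (r - 5)*(r - 3)*(r + 1)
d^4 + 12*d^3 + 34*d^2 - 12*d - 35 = (d - 1)*(d + 1)*(d + 5)*(d + 7)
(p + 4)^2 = p^2 + 8*p + 16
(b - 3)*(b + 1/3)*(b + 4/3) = b^3 - 4*b^2/3 - 41*b/9 - 4/3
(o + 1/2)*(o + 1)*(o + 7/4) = o^3 + 13*o^2/4 + 25*o/8 + 7/8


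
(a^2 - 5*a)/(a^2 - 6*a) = (a - 5)/(a - 6)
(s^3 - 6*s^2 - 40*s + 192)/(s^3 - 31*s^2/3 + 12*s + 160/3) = 3*(s + 6)/(3*s + 5)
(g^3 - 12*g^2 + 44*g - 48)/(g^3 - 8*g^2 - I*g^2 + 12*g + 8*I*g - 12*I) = (g - 4)/(g - I)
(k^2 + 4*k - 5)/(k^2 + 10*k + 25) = (k - 1)/(k + 5)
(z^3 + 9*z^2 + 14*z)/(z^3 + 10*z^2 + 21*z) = (z + 2)/(z + 3)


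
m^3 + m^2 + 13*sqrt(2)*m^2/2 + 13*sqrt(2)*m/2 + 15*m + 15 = (m + 1)*(m + 3*sqrt(2)/2)*(m + 5*sqrt(2))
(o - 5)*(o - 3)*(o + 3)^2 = o^4 - 2*o^3 - 24*o^2 + 18*o + 135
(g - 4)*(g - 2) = g^2 - 6*g + 8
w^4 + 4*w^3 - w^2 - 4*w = w*(w - 1)*(w + 1)*(w + 4)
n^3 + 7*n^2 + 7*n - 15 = (n - 1)*(n + 3)*(n + 5)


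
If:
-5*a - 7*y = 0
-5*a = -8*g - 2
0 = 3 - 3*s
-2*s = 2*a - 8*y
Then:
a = -7/27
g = -89/216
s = 1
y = 5/27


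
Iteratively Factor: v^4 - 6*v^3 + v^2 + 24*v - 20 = (v - 2)*(v^3 - 4*v^2 - 7*v + 10) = (v - 2)*(v + 2)*(v^2 - 6*v + 5) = (v - 5)*(v - 2)*(v + 2)*(v - 1)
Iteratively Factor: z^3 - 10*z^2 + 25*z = (z - 5)*(z^2 - 5*z) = z*(z - 5)*(z - 5)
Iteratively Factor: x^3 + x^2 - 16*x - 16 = (x - 4)*(x^2 + 5*x + 4) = (x - 4)*(x + 4)*(x + 1)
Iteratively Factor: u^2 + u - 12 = (u - 3)*(u + 4)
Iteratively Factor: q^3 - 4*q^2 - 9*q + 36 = (q - 3)*(q^2 - q - 12) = (q - 3)*(q + 3)*(q - 4)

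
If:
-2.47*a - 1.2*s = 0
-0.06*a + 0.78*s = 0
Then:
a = 0.00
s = 0.00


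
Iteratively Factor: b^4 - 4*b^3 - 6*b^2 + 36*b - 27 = (b + 3)*(b^3 - 7*b^2 + 15*b - 9) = (b - 3)*(b + 3)*(b^2 - 4*b + 3) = (b - 3)*(b - 1)*(b + 3)*(b - 3)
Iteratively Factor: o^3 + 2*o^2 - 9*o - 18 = (o + 2)*(o^2 - 9) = (o - 3)*(o + 2)*(o + 3)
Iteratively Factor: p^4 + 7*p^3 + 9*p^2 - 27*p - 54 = (p + 3)*(p^3 + 4*p^2 - 3*p - 18) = (p + 3)^2*(p^2 + p - 6) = (p + 3)^3*(p - 2)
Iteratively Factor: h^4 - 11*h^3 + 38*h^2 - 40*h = (h - 2)*(h^3 - 9*h^2 + 20*h) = (h - 4)*(h - 2)*(h^2 - 5*h) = h*(h - 4)*(h - 2)*(h - 5)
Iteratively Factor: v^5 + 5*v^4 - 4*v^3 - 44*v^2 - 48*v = (v + 2)*(v^4 + 3*v^3 - 10*v^2 - 24*v) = v*(v + 2)*(v^3 + 3*v^2 - 10*v - 24) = v*(v - 3)*(v + 2)*(v^2 + 6*v + 8) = v*(v - 3)*(v + 2)^2*(v + 4)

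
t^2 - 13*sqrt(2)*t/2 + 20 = (t - 4*sqrt(2))*(t - 5*sqrt(2)/2)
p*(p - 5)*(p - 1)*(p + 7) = p^4 + p^3 - 37*p^2 + 35*p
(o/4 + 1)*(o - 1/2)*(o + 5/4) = o^3/4 + 19*o^2/16 + 19*o/32 - 5/8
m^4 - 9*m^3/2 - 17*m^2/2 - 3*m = m*(m - 6)*(m + 1/2)*(m + 1)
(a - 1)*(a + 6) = a^2 + 5*a - 6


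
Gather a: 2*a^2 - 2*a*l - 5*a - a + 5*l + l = 2*a^2 + a*(-2*l - 6) + 6*l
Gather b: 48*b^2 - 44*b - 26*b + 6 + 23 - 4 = 48*b^2 - 70*b + 25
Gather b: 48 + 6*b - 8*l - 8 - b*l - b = b*(5 - l) - 8*l + 40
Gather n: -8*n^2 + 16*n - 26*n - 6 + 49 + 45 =-8*n^2 - 10*n + 88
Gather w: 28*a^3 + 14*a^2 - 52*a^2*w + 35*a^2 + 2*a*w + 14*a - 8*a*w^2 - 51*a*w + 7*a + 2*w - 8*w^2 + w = 28*a^3 + 49*a^2 + 21*a + w^2*(-8*a - 8) + w*(-52*a^2 - 49*a + 3)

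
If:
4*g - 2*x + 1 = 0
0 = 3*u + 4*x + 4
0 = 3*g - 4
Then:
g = 4/3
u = -50/9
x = 19/6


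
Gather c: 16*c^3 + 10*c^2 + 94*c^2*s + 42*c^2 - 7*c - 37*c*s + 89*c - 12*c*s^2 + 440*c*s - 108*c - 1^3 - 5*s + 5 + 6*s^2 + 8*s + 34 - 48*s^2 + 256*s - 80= 16*c^3 + c^2*(94*s + 52) + c*(-12*s^2 + 403*s - 26) - 42*s^2 + 259*s - 42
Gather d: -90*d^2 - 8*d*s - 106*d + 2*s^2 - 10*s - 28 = -90*d^2 + d*(-8*s - 106) + 2*s^2 - 10*s - 28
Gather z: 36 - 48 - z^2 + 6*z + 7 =-z^2 + 6*z - 5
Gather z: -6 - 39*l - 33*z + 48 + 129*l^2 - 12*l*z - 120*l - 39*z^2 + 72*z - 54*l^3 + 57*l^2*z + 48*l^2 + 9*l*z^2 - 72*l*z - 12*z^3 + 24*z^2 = -54*l^3 + 177*l^2 - 159*l - 12*z^3 + z^2*(9*l - 15) + z*(57*l^2 - 84*l + 39) + 42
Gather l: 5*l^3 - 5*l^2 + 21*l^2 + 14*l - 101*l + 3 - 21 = 5*l^3 + 16*l^2 - 87*l - 18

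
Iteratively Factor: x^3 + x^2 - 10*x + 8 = (x - 2)*(x^2 + 3*x - 4) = (x - 2)*(x - 1)*(x + 4)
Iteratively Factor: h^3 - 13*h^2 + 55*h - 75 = (h - 5)*(h^2 - 8*h + 15) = (h - 5)^2*(h - 3)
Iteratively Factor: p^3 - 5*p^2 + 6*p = (p - 2)*(p^2 - 3*p) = p*(p - 2)*(p - 3)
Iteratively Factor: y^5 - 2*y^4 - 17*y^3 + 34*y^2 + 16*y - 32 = (y - 2)*(y^4 - 17*y^2 + 16) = (y - 2)*(y + 4)*(y^3 - 4*y^2 - y + 4) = (y - 2)*(y + 1)*(y + 4)*(y^2 - 5*y + 4) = (y - 2)*(y - 1)*(y + 1)*(y + 4)*(y - 4)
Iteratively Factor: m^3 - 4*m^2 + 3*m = (m - 1)*(m^2 - 3*m) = m*(m - 1)*(m - 3)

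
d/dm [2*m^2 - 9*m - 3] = 4*m - 9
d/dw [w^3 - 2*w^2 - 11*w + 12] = 3*w^2 - 4*w - 11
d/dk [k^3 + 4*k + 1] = 3*k^2 + 4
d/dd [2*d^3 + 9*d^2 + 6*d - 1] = 6*d^2 + 18*d + 6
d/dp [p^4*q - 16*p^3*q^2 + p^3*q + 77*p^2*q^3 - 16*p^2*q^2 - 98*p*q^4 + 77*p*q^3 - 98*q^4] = q*(4*p^3 - 48*p^2*q + 3*p^2 + 154*p*q^2 - 32*p*q - 98*q^3 + 77*q^2)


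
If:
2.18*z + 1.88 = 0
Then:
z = -0.86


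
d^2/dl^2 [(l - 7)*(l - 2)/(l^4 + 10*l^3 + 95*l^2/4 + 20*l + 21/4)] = 8*(48*l^8 - 384*l^7 - 8060*l^6 - 21780*l^5 + 77712*l^4 + 376215*l^3 + 545769*l^2 + 337785*l + 77231)/(64*l^12 + 1920*l^11 + 23760*l^10 + 159040*l^9 + 642108*l^8 + 1669560*l^7 + 2906855*l^6 + 3453120*l^5 + 2801067*l^4 + 1522520*l^3 + 528885*l^2 + 105840*l + 9261)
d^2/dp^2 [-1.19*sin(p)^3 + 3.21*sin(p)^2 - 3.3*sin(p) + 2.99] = 4.1925*sin(p) - 2.6775*sin(3*p) + 6.42*cos(2*p)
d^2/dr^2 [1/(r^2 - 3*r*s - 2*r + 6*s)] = 2*(-r^2 + 3*r*s + 2*r - 6*s + (-2*r + 3*s + 2)^2)/(r^2 - 3*r*s - 2*r + 6*s)^3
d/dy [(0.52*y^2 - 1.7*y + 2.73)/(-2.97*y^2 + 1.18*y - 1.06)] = (-4.4354*y^2 + 15.1138*y - 1.4194)/(8.8209*y^4 - 7.0092*y^3 + 7.6888*y^2 - 2.5016*y + 1.1236)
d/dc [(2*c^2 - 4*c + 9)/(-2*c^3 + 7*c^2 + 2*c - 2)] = 2*(2*c^4 - 8*c^3 + 43*c^2 - 67*c - 5)/(4*c^6 - 28*c^5 + 41*c^4 + 36*c^3 - 24*c^2 - 8*c + 4)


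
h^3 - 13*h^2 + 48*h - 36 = (h - 6)^2*(h - 1)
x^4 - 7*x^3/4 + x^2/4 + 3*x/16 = x*(x - 3/2)*(x - 1/2)*(x + 1/4)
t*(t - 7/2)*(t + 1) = t^3 - 5*t^2/2 - 7*t/2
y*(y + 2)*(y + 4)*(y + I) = y^4 + 6*y^3 + I*y^3 + 8*y^2 + 6*I*y^2 + 8*I*y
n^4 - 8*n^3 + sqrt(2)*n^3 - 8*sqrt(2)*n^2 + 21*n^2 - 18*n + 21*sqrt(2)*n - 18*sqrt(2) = (n - 3)^2*(n - 2)*(n + sqrt(2))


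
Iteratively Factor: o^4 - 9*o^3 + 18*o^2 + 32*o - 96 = (o - 4)*(o^3 - 5*o^2 - 2*o + 24) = (o - 4)*(o + 2)*(o^2 - 7*o + 12) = (o - 4)*(o - 3)*(o + 2)*(o - 4)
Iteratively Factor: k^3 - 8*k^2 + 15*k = (k)*(k^2 - 8*k + 15) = k*(k - 5)*(k - 3)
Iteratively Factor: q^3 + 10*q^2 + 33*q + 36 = (q + 3)*(q^2 + 7*q + 12) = (q + 3)*(q + 4)*(q + 3)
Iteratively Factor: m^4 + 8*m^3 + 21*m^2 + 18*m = (m + 2)*(m^3 + 6*m^2 + 9*m) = (m + 2)*(m + 3)*(m^2 + 3*m) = m*(m + 2)*(m + 3)*(m + 3)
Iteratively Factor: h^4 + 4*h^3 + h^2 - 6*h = (h + 3)*(h^3 + h^2 - 2*h) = (h - 1)*(h + 3)*(h^2 + 2*h) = h*(h - 1)*(h + 3)*(h + 2)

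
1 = 1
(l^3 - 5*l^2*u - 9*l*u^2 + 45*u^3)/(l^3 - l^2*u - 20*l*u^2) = (l^2 - 9*u^2)/(l*(l + 4*u))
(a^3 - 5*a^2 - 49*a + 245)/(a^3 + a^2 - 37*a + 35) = (a - 7)/(a - 1)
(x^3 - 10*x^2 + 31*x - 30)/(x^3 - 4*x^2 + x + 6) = (x - 5)/(x + 1)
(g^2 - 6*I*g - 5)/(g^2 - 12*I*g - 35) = (g - I)/(g - 7*I)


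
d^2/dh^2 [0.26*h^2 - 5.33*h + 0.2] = 0.520000000000000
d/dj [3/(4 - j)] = 3/(j - 4)^2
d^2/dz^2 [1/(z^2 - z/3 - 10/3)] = 6*(9*z^2 - 3*z - (6*z - 1)^2 - 30)/(-3*z^2 + z + 10)^3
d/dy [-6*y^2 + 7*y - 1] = 7 - 12*y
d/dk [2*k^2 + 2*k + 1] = 4*k + 2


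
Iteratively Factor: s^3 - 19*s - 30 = (s - 5)*(s^2 + 5*s + 6) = (s - 5)*(s + 3)*(s + 2)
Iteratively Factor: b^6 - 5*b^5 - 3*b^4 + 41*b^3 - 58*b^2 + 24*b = (b - 1)*(b^5 - 4*b^4 - 7*b^3 + 34*b^2 - 24*b) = (b - 1)^2*(b^4 - 3*b^3 - 10*b^2 + 24*b) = (b - 4)*(b - 1)^2*(b^3 + b^2 - 6*b) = (b - 4)*(b - 1)^2*(b + 3)*(b^2 - 2*b) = b*(b - 4)*(b - 1)^2*(b + 3)*(b - 2)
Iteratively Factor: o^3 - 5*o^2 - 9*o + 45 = (o - 3)*(o^2 - 2*o - 15) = (o - 3)*(o + 3)*(o - 5)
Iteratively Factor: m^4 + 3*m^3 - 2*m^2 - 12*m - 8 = (m + 2)*(m^3 + m^2 - 4*m - 4) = (m + 2)^2*(m^2 - m - 2) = (m + 1)*(m + 2)^2*(m - 2)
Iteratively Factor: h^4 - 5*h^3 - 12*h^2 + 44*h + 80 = (h + 2)*(h^3 - 7*h^2 + 2*h + 40) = (h - 5)*(h + 2)*(h^2 - 2*h - 8) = (h - 5)*(h + 2)^2*(h - 4)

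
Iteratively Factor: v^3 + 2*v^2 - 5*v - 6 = (v + 3)*(v^2 - v - 2) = (v - 2)*(v + 3)*(v + 1)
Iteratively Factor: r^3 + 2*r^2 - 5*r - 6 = (r + 3)*(r^2 - r - 2) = (r + 1)*(r + 3)*(r - 2)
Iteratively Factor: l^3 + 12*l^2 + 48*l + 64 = (l + 4)*(l^2 + 8*l + 16) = (l + 4)^2*(l + 4)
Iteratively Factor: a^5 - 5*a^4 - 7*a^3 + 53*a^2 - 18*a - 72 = (a - 2)*(a^4 - 3*a^3 - 13*a^2 + 27*a + 36) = (a - 2)*(a + 1)*(a^3 - 4*a^2 - 9*a + 36) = (a - 2)*(a + 1)*(a + 3)*(a^2 - 7*a + 12) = (a - 3)*(a - 2)*(a + 1)*(a + 3)*(a - 4)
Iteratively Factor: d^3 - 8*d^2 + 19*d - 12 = (d - 4)*(d^2 - 4*d + 3) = (d - 4)*(d - 1)*(d - 3)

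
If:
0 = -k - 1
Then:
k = -1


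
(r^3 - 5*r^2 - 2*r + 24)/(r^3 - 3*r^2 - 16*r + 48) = (r + 2)/(r + 4)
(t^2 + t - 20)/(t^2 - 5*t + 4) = (t + 5)/(t - 1)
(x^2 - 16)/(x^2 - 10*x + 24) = (x + 4)/(x - 6)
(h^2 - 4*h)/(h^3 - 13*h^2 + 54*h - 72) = h/(h^2 - 9*h + 18)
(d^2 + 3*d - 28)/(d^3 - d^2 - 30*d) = (-d^2 - 3*d + 28)/(d*(-d^2 + d + 30))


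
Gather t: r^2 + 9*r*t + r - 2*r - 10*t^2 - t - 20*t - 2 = r^2 - r - 10*t^2 + t*(9*r - 21) - 2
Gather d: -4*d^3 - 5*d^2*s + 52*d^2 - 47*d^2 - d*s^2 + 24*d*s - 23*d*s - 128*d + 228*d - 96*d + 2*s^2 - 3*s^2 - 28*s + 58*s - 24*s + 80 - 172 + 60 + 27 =-4*d^3 + d^2*(5 - 5*s) + d*(-s^2 + s + 4) - s^2 + 6*s - 5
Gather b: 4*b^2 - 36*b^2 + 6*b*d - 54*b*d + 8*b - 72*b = -32*b^2 + b*(-48*d - 64)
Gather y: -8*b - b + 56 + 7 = 63 - 9*b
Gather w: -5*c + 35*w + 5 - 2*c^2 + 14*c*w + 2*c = -2*c^2 - 3*c + w*(14*c + 35) + 5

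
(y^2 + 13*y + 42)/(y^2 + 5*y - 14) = (y + 6)/(y - 2)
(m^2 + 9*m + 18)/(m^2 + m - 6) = (m + 6)/(m - 2)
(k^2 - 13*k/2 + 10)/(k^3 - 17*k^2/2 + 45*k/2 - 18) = (2*k - 5)/(2*k^2 - 9*k + 9)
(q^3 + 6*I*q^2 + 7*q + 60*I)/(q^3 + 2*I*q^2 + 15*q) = (q + 4*I)/q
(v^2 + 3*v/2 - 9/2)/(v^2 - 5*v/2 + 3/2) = (v + 3)/(v - 1)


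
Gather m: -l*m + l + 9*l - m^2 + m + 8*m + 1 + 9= 10*l - m^2 + m*(9 - l) + 10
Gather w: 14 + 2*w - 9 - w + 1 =w + 6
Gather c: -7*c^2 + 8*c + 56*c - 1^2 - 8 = -7*c^2 + 64*c - 9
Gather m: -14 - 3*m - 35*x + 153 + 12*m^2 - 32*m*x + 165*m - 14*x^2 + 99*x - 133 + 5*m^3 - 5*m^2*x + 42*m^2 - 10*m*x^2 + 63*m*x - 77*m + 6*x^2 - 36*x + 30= 5*m^3 + m^2*(54 - 5*x) + m*(-10*x^2 + 31*x + 85) - 8*x^2 + 28*x + 36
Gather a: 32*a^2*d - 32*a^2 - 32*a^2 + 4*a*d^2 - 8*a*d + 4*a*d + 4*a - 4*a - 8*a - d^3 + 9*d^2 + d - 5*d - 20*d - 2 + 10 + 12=a^2*(32*d - 64) + a*(4*d^2 - 4*d - 8) - d^3 + 9*d^2 - 24*d + 20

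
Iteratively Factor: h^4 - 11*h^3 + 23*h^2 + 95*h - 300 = (h - 4)*(h^3 - 7*h^2 - 5*h + 75) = (h - 5)*(h - 4)*(h^2 - 2*h - 15) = (h - 5)*(h - 4)*(h + 3)*(h - 5)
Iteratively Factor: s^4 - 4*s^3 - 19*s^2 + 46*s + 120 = (s - 4)*(s^3 - 19*s - 30) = (s - 5)*(s - 4)*(s^2 + 5*s + 6) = (s - 5)*(s - 4)*(s + 3)*(s + 2)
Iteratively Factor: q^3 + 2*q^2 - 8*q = (q + 4)*(q^2 - 2*q) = (q - 2)*(q + 4)*(q)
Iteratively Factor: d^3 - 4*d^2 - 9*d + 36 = (d - 3)*(d^2 - d - 12) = (d - 3)*(d + 3)*(d - 4)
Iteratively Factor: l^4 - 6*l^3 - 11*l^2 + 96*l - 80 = (l - 4)*(l^3 - 2*l^2 - 19*l + 20) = (l - 4)*(l + 4)*(l^2 - 6*l + 5) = (l - 4)*(l - 1)*(l + 4)*(l - 5)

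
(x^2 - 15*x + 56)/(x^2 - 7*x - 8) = (x - 7)/(x + 1)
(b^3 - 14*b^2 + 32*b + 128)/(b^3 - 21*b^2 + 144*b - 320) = (b + 2)/(b - 5)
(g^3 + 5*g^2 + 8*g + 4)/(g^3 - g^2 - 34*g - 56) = (g^2 + 3*g + 2)/(g^2 - 3*g - 28)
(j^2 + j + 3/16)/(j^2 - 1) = (j^2 + j + 3/16)/(j^2 - 1)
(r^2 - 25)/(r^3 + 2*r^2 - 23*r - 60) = (r + 5)/(r^2 + 7*r + 12)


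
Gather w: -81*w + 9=9 - 81*w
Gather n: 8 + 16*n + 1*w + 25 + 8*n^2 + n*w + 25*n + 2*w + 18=8*n^2 + n*(w + 41) + 3*w + 51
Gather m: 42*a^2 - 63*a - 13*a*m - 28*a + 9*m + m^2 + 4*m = 42*a^2 - 91*a + m^2 + m*(13 - 13*a)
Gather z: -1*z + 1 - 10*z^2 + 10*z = -10*z^2 + 9*z + 1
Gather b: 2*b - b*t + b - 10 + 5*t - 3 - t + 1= b*(3 - t) + 4*t - 12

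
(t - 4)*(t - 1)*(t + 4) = t^3 - t^2 - 16*t + 16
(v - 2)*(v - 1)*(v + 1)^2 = v^4 - v^3 - 3*v^2 + v + 2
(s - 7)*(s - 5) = s^2 - 12*s + 35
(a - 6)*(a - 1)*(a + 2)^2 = a^4 - 3*a^3 - 18*a^2 - 4*a + 24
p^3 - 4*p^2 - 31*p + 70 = (p - 7)*(p - 2)*(p + 5)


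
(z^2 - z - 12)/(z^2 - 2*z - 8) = (z + 3)/(z + 2)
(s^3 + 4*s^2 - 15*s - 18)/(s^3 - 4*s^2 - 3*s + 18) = (s^2 + 7*s + 6)/(s^2 - s - 6)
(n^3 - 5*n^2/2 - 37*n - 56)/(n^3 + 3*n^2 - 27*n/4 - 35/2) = 2*(n - 8)/(2*n - 5)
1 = 1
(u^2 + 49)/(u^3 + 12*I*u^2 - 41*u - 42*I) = (u - 7*I)/(u^2 + 5*I*u - 6)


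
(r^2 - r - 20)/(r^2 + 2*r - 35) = (r + 4)/(r + 7)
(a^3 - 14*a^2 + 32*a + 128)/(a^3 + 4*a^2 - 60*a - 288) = (a^2 - 6*a - 16)/(a^2 + 12*a + 36)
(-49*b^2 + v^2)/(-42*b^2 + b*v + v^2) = (-7*b + v)/(-6*b + v)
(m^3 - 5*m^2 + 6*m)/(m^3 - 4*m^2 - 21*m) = (-m^2 + 5*m - 6)/(-m^2 + 4*m + 21)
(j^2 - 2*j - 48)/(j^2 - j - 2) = (-j^2 + 2*j + 48)/(-j^2 + j + 2)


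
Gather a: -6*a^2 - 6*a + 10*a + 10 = -6*a^2 + 4*a + 10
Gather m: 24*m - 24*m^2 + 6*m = -24*m^2 + 30*m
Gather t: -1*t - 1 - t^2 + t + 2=1 - t^2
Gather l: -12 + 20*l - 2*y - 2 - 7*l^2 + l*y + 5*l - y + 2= -7*l^2 + l*(y + 25) - 3*y - 12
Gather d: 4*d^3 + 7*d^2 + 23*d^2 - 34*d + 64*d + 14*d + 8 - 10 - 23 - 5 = 4*d^3 + 30*d^2 + 44*d - 30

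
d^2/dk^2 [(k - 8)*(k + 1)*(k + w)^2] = 12*k^2 + 12*k*w - 42*k + 2*w^2 - 28*w - 16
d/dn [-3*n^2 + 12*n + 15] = 12 - 6*n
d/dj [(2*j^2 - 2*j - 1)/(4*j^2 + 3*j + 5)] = 7*(2*j^2 + 4*j - 1)/(16*j^4 + 24*j^3 + 49*j^2 + 30*j + 25)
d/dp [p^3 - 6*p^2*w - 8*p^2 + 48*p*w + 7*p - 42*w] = 3*p^2 - 12*p*w - 16*p + 48*w + 7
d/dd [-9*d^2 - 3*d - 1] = -18*d - 3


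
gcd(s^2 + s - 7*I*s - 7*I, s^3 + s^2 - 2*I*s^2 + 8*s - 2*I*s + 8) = s + 1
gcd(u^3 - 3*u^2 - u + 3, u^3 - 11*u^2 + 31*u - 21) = u^2 - 4*u + 3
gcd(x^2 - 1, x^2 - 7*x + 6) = x - 1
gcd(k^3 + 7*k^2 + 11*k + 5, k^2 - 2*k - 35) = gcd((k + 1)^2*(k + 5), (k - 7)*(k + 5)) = k + 5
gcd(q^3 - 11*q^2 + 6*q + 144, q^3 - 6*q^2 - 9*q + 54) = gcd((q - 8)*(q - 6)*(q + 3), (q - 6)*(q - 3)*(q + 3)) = q^2 - 3*q - 18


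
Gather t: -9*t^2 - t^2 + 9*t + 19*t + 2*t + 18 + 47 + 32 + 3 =-10*t^2 + 30*t + 100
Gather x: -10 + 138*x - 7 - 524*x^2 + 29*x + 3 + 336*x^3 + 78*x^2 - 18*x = 336*x^3 - 446*x^2 + 149*x - 14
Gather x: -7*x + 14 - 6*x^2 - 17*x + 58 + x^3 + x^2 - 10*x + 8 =x^3 - 5*x^2 - 34*x + 80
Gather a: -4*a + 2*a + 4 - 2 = 2 - 2*a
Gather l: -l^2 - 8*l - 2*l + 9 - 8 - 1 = -l^2 - 10*l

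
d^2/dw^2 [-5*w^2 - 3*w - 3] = -10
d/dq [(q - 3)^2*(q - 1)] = (q - 3)*(3*q - 5)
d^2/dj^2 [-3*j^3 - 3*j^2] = -18*j - 6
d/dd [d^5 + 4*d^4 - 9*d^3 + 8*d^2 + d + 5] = 5*d^4 + 16*d^3 - 27*d^2 + 16*d + 1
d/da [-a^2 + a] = 1 - 2*a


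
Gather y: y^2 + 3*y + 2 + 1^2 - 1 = y^2 + 3*y + 2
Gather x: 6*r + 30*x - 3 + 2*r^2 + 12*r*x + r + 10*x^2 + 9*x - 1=2*r^2 + 7*r + 10*x^2 + x*(12*r + 39) - 4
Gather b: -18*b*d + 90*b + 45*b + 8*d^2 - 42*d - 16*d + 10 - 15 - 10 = b*(135 - 18*d) + 8*d^2 - 58*d - 15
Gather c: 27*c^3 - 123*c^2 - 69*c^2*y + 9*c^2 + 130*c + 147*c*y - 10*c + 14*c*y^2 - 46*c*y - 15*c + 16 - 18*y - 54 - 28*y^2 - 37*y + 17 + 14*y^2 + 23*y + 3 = 27*c^3 + c^2*(-69*y - 114) + c*(14*y^2 + 101*y + 105) - 14*y^2 - 32*y - 18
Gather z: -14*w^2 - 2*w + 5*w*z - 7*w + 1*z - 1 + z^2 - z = -14*w^2 + 5*w*z - 9*w + z^2 - 1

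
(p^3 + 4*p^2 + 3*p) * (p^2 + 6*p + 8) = p^5 + 10*p^4 + 35*p^3 + 50*p^2 + 24*p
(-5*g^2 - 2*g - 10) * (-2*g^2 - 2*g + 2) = 10*g^4 + 14*g^3 + 14*g^2 + 16*g - 20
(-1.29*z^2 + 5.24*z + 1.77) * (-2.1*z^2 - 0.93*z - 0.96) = 2.709*z^4 - 9.8043*z^3 - 7.3518*z^2 - 6.6765*z - 1.6992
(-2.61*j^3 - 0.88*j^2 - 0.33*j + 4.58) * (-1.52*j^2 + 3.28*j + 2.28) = 3.9672*j^5 - 7.2232*j^4 - 8.3356*j^3 - 10.0504*j^2 + 14.27*j + 10.4424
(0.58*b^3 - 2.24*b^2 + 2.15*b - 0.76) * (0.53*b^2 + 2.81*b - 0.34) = 0.3074*b^5 + 0.4426*b^4 - 5.3521*b^3 + 6.4003*b^2 - 2.8666*b + 0.2584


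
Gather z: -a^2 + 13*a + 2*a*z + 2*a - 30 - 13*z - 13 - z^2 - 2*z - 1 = -a^2 + 15*a - z^2 + z*(2*a - 15) - 44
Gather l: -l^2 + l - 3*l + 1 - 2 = -l^2 - 2*l - 1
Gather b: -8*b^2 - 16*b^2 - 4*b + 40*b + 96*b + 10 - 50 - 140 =-24*b^2 + 132*b - 180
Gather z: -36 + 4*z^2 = 4*z^2 - 36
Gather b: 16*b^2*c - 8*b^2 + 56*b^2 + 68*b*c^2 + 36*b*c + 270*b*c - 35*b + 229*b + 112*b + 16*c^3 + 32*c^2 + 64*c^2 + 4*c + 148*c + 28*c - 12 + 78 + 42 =b^2*(16*c + 48) + b*(68*c^2 + 306*c + 306) + 16*c^3 + 96*c^2 + 180*c + 108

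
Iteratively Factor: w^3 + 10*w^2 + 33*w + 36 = (w + 4)*(w^2 + 6*w + 9) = (w + 3)*(w + 4)*(w + 3)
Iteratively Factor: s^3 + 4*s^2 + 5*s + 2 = (s + 1)*(s^2 + 3*s + 2) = (s + 1)^2*(s + 2)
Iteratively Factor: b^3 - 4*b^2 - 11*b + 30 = (b + 3)*(b^2 - 7*b + 10) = (b - 2)*(b + 3)*(b - 5)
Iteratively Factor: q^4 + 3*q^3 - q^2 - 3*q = (q + 1)*(q^3 + 2*q^2 - 3*q) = (q + 1)*(q + 3)*(q^2 - q) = (q - 1)*(q + 1)*(q + 3)*(q)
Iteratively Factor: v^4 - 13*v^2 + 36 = (v + 2)*(v^3 - 2*v^2 - 9*v + 18) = (v - 2)*(v + 2)*(v^2 - 9) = (v - 3)*(v - 2)*(v + 2)*(v + 3)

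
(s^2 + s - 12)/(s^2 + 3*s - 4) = (s - 3)/(s - 1)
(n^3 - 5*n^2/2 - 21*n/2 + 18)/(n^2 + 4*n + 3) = (n^2 - 11*n/2 + 6)/(n + 1)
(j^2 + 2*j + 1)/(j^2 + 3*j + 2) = (j + 1)/(j + 2)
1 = 1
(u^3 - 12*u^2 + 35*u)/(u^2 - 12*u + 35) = u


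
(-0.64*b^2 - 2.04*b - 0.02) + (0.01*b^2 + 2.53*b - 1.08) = -0.63*b^2 + 0.49*b - 1.1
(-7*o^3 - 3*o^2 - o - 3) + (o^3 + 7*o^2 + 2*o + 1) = -6*o^3 + 4*o^2 + o - 2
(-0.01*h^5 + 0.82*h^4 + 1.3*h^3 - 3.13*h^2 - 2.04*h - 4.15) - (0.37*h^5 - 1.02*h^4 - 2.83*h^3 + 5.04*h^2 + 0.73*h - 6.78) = -0.38*h^5 + 1.84*h^4 + 4.13*h^3 - 8.17*h^2 - 2.77*h + 2.63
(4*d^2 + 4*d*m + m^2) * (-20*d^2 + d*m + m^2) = -80*d^4 - 76*d^3*m - 12*d^2*m^2 + 5*d*m^3 + m^4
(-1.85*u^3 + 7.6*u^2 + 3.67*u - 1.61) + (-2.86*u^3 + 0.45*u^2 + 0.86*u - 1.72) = -4.71*u^3 + 8.05*u^2 + 4.53*u - 3.33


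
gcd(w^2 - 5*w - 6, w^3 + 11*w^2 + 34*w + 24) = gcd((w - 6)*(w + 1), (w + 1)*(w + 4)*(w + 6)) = w + 1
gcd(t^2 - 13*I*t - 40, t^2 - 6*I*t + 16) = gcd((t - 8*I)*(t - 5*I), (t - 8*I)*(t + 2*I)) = t - 8*I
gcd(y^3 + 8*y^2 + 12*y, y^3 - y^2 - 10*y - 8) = y + 2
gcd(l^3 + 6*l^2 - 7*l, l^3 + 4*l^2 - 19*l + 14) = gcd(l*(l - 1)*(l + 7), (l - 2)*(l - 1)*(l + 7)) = l^2 + 6*l - 7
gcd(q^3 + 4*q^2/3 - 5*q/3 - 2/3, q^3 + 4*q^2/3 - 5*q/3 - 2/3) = q^3 + 4*q^2/3 - 5*q/3 - 2/3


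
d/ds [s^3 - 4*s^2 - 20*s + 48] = 3*s^2 - 8*s - 20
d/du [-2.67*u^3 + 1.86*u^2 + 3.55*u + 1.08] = -8.01*u^2 + 3.72*u + 3.55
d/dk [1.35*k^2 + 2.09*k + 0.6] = 2.7*k + 2.09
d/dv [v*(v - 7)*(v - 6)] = 3*v^2 - 26*v + 42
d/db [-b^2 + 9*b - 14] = 9 - 2*b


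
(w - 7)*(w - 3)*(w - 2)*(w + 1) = w^4 - 11*w^3 + 29*w^2 - w - 42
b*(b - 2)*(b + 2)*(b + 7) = b^4 + 7*b^3 - 4*b^2 - 28*b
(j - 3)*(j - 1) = j^2 - 4*j + 3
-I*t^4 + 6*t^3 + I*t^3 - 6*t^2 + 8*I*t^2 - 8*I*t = t*(t + 2*I)*(t + 4*I)*(-I*t + I)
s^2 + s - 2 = (s - 1)*(s + 2)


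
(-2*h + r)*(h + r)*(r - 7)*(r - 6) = -2*h^2*r^2 + 26*h^2*r - 84*h^2 - h*r^3 + 13*h*r^2 - 42*h*r + r^4 - 13*r^3 + 42*r^2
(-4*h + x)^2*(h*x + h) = 16*h^3*x + 16*h^3 - 8*h^2*x^2 - 8*h^2*x + h*x^3 + h*x^2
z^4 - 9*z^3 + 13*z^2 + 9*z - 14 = (z - 7)*(z - 2)*(z - 1)*(z + 1)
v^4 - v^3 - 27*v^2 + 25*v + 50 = (v - 5)*(v - 2)*(v + 1)*(v + 5)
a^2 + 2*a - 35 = (a - 5)*(a + 7)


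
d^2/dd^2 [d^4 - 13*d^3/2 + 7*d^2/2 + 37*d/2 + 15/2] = 12*d^2 - 39*d + 7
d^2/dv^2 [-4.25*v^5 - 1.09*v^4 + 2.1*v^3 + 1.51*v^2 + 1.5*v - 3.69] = -85.0*v^3 - 13.08*v^2 + 12.6*v + 3.02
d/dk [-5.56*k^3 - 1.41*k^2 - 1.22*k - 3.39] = -16.68*k^2 - 2.82*k - 1.22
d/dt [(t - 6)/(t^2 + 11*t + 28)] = (t^2 + 11*t - (t - 6)*(2*t + 11) + 28)/(t^2 + 11*t + 28)^2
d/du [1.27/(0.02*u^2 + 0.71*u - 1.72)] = (-0.0508*u - 0.9017)/(0.02*u^2 + 0.71*u - 1.72)^2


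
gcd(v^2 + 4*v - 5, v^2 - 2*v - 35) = v + 5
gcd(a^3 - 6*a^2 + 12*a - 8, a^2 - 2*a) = a - 2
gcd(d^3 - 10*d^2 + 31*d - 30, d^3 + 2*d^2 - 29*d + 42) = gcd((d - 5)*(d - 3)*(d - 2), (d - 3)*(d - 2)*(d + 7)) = d^2 - 5*d + 6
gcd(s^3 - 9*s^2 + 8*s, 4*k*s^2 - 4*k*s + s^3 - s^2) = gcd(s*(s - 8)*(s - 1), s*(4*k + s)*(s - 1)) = s^2 - s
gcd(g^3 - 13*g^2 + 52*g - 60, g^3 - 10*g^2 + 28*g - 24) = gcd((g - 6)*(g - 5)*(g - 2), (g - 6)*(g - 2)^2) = g^2 - 8*g + 12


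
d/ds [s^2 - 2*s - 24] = 2*s - 2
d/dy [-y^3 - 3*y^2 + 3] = 3*y*(-y - 2)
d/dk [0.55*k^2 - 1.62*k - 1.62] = 1.1*k - 1.62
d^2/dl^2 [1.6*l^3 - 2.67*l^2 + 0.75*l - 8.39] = 9.6*l - 5.34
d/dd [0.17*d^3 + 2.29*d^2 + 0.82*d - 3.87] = 0.51*d^2 + 4.58*d + 0.82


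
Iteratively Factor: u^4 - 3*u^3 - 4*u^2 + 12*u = (u + 2)*(u^3 - 5*u^2 + 6*u) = (u - 3)*(u + 2)*(u^2 - 2*u) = (u - 3)*(u - 2)*(u + 2)*(u)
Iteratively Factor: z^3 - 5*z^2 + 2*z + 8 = (z - 4)*(z^2 - z - 2) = (z - 4)*(z + 1)*(z - 2)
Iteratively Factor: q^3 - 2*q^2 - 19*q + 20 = (q - 5)*(q^2 + 3*q - 4) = (q - 5)*(q - 1)*(q + 4)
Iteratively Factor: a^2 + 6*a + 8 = (a + 2)*(a + 4)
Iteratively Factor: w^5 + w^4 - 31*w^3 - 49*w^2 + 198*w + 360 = (w + 3)*(w^4 - 2*w^3 - 25*w^2 + 26*w + 120) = (w - 5)*(w + 3)*(w^3 + 3*w^2 - 10*w - 24) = (w - 5)*(w + 3)*(w + 4)*(w^2 - w - 6) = (w - 5)*(w - 3)*(w + 3)*(w + 4)*(w + 2)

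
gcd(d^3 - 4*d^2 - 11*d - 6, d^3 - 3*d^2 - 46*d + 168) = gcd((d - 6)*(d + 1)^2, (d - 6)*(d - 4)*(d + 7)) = d - 6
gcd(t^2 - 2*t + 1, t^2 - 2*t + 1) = t^2 - 2*t + 1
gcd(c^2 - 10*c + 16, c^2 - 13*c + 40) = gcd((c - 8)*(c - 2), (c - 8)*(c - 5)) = c - 8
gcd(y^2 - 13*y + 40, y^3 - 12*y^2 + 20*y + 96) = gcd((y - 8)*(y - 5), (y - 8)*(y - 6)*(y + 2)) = y - 8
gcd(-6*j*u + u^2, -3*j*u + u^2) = u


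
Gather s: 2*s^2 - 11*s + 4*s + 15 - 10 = 2*s^2 - 7*s + 5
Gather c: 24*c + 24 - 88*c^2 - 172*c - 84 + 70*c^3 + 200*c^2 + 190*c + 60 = 70*c^3 + 112*c^2 + 42*c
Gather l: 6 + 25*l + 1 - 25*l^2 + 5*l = -25*l^2 + 30*l + 7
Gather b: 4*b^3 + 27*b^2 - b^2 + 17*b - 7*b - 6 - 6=4*b^3 + 26*b^2 + 10*b - 12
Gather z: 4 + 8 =12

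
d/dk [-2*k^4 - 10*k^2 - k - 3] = -8*k^3 - 20*k - 1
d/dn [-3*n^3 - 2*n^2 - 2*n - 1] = -9*n^2 - 4*n - 2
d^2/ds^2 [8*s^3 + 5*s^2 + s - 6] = 48*s + 10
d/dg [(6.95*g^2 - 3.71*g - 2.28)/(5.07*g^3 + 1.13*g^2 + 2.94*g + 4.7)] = (-35.2365*g^4 + 37.6194*g^3 + 59.3041*g^2 + 70.4828*g - 10.7338)/(25.7049*g^6 + 11.4582*g^5 + 31.0885*g^4 + 54.3024*g^3 + 19.2656*g^2 + 27.636*g + 22.09)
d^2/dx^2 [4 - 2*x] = 0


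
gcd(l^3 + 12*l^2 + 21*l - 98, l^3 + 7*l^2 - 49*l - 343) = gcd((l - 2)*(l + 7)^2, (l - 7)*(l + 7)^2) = l^2 + 14*l + 49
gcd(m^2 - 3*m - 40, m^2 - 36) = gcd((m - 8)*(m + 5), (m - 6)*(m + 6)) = 1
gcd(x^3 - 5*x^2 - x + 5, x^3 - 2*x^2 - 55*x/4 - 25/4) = x - 5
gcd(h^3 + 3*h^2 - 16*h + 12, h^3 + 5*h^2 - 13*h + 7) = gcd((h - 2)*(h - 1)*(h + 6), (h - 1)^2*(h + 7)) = h - 1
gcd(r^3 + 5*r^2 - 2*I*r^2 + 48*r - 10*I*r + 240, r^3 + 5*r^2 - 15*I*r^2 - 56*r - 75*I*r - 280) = r^2 + r*(5 - 8*I) - 40*I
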